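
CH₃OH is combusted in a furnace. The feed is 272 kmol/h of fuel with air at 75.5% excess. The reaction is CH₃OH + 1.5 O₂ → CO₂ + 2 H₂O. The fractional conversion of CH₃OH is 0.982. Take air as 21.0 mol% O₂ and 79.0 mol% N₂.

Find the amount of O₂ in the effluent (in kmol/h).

Stoichiometric O₂ = 1.5 × 272 = 408 kmol/h; O₂ fed = 408 × 1.755 = 716 kmol/h.
N₂ fed = 716 × 79/21 = 2694 kmol/h.
Fuel reacted = 0.982 × 272 → ξ = 267.1 kmol/h.
Outlet (n = n₀ + ν ξ):
  CH₃OH: 272 − 1(267.1) = 4.896
  O₂: 716 − 1.5(267.1) = 315.4
  N₂: 2694 (inert)
  CO₂: 0 + 1(267.1) = 267.1
  H₂O: 0 + 2(267.1) = 534.2

315 kmol/h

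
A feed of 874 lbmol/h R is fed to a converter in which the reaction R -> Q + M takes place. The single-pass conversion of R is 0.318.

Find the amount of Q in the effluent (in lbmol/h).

R reacted = 0.318 × 874 = 277.9 lbmol/h; ν_R = −1, so ξ = 277.9/1 = 277.9 lbmol/h.
Outlet amounts (n = n₀ + ν ξ):
  R: 874 − 1(277.9) = 596.1
  Q: 0 + 1(277.9) = 277.9
  M: 0 + 1(277.9) = 277.9

278 lbmol/h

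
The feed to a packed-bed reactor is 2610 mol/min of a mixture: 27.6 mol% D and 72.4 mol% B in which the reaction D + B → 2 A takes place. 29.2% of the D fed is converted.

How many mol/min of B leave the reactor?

1680 mol/min

D reacted = 0.292 × 720.4 = 210.3 mol/min; ν_D = −1, so ξ = 210.3/1 = 210.3 mol/min.
Outlet amounts (n = n₀ + ν ξ):
  D: 720.4 − 1(210.3) = 510
  B: 1890 − 1(210.3) = 1679
  A: 0 + 2(210.3) = 420.7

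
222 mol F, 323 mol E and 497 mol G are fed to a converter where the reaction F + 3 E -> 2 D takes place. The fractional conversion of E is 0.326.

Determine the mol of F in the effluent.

187 mol

E reacted = 0.326 × 323 = 105.3 mol; ν_E = −3, so ξ = 105.3/3 = 35.1 mol.
Outlet amounts (n = n₀ + ν ξ):
  F: 222 − 1(35.1) = 186.9
  E: 323 − 3(35.1) = 217.7
  D: 0 + 2(35.1) = 70.2
  G: 497 (inert)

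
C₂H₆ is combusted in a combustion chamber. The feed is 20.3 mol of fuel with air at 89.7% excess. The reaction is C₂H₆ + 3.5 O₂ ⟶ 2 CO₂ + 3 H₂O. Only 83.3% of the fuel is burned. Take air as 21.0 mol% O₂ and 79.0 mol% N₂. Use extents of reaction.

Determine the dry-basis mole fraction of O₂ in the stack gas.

0.122

Stoichiometric O₂ = 3.5 × 20.3 = 71.05 mol; O₂ fed = 71.05 × 1.897 = 134.8 mol.
N₂ fed = 134.8 × 79/21 = 507 mol.
Fuel reacted = 0.833 × 20.3 → ξ = 16.91 mol.
Outlet (n = n₀ + ν ξ):
  C₂H₆: 20.3 − 1(16.91) = 3.39
  O₂: 134.8 − 3.5(16.91) = 75.6
  N₂: 507 (inert)
  CO₂: 0 + 2(16.91) = 33.82
  H₂O: 0 + 3(16.91) = 50.73
Dry total = 619.8 mol; y_O₂ (dry) = 75.6 / 619.8 = 0.122.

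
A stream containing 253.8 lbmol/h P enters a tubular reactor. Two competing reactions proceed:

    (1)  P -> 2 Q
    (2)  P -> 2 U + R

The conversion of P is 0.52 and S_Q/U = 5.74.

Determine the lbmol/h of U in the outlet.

39.2 lbmol/h

Conversion of P: P consumed = 0.52 × 253.8 = 132 lbmol/h = 1ξ₁ + 1ξ₂.
Selectivity: 2ξ₁ / (2ξ₂) = 5.74 → ξ₁ = 5.74 ξ₂.
Substitute: (1·5.74 + 1) ξ₂ = 132 → ξ₂ = 19.58 lbmol/h, ξ₁ = 112.4 lbmol/h.
Outlet amounts (n = n₀ + Σ ν·ξ):
  P: 253.8 − 1(112.4) − 1(19.58) = 121.8
  Q: 0 + 2(112.4) = 224.8
  U: 0 + 2(19.58) = 39.16
  R: 0 + 1(19.58) = 19.58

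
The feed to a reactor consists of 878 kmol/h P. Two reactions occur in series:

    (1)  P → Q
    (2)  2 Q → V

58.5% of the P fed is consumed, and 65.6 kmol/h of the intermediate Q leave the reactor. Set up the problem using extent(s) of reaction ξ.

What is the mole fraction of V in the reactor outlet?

0.343

Conversion of P: P consumed = 1ξ₁ = 0.585 × 878 → ξ₁ = 513.6 kmol/h.
Q balance: n_Q = 0 + 1ξ₁ − 2ξ₂ = 65.6 → ξ₂ = (1·513.6 − 65.6)/2 = 224 kmol/h.
Outlet amounts (n = n₀ + Σ ν·ξ):
  P: 878 − 1(513.6) = 364.4
  Q: 0 + 1(513.6) − 2(224) = 65.6
  V: 0 + 1(224) = 224
Total out = 654 kmol/h; y_V = 224 / 654 = 0.3425.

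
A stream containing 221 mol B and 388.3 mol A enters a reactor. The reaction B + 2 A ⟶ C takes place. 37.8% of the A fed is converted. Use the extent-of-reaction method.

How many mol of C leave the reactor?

73.4 mol

A reacted = 0.378 × 388.3 = 146.8 mol; ν_A = −2, so ξ = 146.8/2 = 73.39 mol.
Outlet amounts (n = n₀ + ν ξ):
  B: 221 − 1(73.39) = 147.6
  A: 388.3 − 2(73.39) = 241.5
  C: 0 + 1(73.39) = 73.39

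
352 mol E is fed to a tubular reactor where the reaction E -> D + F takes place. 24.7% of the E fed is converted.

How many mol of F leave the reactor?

E reacted = 0.247 × 352 = 86.94 mol; ν_E = −1, so ξ = 86.94/1 = 86.94 mol.
Outlet amounts (n = n₀ + ν ξ):
  E: 352 − 1(86.94) = 265.1
  D: 0 + 1(86.94) = 86.94
  F: 0 + 1(86.94) = 86.94

86.9 mol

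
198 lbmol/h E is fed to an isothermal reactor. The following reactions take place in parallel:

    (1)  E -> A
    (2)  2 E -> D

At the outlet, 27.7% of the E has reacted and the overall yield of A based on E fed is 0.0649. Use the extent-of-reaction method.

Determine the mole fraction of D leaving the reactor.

0.119

Yield of A: 1ξ₁ / 198 = 0.0649 → ξ₁ = 12.85 lbmol/h.
Conversion of E: 1ξ₁ + 2ξ₂ = 0.277 × 198 = 54.85 → ξ₂ = 21 lbmol/h.
Outlet amounts (n = n₀ + Σ ν·ξ):
  E: 198 − 1(12.85) − 2(21) = 143.2
  A: 0 + 1(12.85) = 12.85
  D: 0 + 1(21) = 21
Total out = 177 lbmol/h; y_D = 21 / 177 = 0.1186.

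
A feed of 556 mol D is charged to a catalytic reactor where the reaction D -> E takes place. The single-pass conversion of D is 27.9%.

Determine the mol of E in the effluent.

155 mol

D reacted = 0.279 × 556 = 155.1 mol; ν_D = −1, so ξ = 155.1/1 = 155.1 mol.
Outlet amounts (n = n₀ + ν ξ):
  D: 556 − 1(155.1) = 400.9
  E: 0 + 1(155.1) = 155.1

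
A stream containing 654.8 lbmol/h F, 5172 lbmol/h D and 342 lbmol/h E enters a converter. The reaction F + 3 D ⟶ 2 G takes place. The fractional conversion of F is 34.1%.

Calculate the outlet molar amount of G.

F reacted = 0.341 × 654.8 = 223.3 lbmol/h; ν_F = −1, so ξ = 223.3/1 = 223.3 lbmol/h.
Outlet amounts (n = n₀ + ν ξ):
  F: 654.8 − 1(223.3) = 431.5
  D: 5172 − 3(223.3) = 4502
  G: 0 + 2(223.3) = 446.6
  E: 342 (inert)

447 lbmol/h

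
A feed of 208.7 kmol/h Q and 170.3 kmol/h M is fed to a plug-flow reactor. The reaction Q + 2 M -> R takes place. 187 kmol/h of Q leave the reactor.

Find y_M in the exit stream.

For Q: n = n₀ − 1ξ → 187 = 208.7 − 1ξ, giving ξ = 21.7 kmol/h.
Outlet amounts (n = n₀ + ν ξ):
  Q: 208.7 − 1(21.7) = 187
  M: 170.3 − 2(21.7) = 126.9
  R: 0 + 1(21.7) = 21.7
Total out = 335.6 kmol/h; y_M = 126.9 / 335.6 = 0.3781.

0.378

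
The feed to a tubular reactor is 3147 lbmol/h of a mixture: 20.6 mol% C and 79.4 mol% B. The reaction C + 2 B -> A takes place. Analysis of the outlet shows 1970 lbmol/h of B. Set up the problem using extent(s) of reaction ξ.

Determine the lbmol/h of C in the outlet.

For B: n = n₀ − 2ξ → 1970 = 2499 − 2ξ, giving ξ = 264.4 lbmol/h.
Outlet amounts (n = n₀ + ν ξ):
  C: 648.3 − 1(264.4) = 383.9
  B: 2499 − 2(264.4) = 1970
  A: 0 + 1(264.4) = 264.4

384 lbmol/h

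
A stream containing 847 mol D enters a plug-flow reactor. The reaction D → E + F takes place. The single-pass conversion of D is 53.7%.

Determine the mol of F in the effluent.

D reacted = 0.537 × 847 = 454.8 mol; ν_D = −1, so ξ = 454.8/1 = 454.8 mol.
Outlet amounts (n = n₀ + ν ξ):
  D: 847 − 1(454.8) = 392.2
  E: 0 + 1(454.8) = 454.8
  F: 0 + 1(454.8) = 454.8

455 mol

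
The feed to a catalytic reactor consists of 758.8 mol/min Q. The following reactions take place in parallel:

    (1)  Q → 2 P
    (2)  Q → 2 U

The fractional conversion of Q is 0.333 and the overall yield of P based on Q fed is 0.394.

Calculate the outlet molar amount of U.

206 mol/min

Yield of P: 2ξ₁ / 758.8 = 0.394 → ξ₁ = 149.5 mol/min.
Conversion of Q: 1ξ₁ + 1ξ₂ = 0.333 × 758.8 = 252.7 → ξ₂ = 103.2 mol/min.
Outlet amounts (n = n₀ + Σ ν·ξ):
  Q: 758.8 − 1(149.5) − 1(103.2) = 506.1
  P: 0 + 2(149.5) = 299
  U: 0 + 2(103.2) = 206.4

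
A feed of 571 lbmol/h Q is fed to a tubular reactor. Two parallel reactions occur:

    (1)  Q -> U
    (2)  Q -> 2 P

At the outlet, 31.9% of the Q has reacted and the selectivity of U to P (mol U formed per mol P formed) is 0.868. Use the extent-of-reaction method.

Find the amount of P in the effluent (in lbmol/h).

133 lbmol/h

Conversion of Q: Q consumed = 0.319 × 571 = 182.1 lbmol/h = 1ξ₁ + 1ξ₂.
Selectivity: 1ξ₁ / (2ξ₂) = 0.868 → ξ₁ = 1.736 ξ₂.
Substitute: (1·1.736 + 1) ξ₂ = 182.1 → ξ₂ = 66.57 lbmol/h, ξ₁ = 115.6 lbmol/h.
Outlet amounts (n = n₀ + Σ ν·ξ):
  Q: 571 − 1(115.6) − 1(66.57) = 388.9
  U: 0 + 1(115.6) = 115.6
  P: 0 + 2(66.57) = 133.1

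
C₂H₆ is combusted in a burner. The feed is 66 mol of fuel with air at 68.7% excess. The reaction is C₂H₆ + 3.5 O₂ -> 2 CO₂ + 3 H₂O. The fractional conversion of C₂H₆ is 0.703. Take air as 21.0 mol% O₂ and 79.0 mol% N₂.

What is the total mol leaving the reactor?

1940 mol

Stoichiometric O₂ = 3.5 × 66 = 231 mol; O₂ fed = 231 × 1.687 = 389.7 mol.
N₂ fed = 389.7 × 79/21 = 1466 mol.
Fuel reacted = 0.703 × 66 → ξ = 46.4 mol.
Outlet (n = n₀ + ν ξ):
  C₂H₆: 66 − 1(46.4) = 19.6
  O₂: 389.7 − 3.5(46.4) = 227.3
  N₂: 1466 (inert)
  CO₂: 0 + 2(46.4) = 92.8
  H₂O: 0 + 3(46.4) = 139.2
Total out = 19.6 + 227.3 + 1466 + 92.8 + 139.2 = 1945 mol.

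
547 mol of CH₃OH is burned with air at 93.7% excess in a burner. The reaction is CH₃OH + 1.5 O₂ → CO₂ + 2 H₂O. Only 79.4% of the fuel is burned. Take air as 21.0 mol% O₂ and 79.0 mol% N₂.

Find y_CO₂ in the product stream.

0.0521

Stoichiometric O₂ = 1.5 × 547 = 820.5 mol; O₂ fed = 820.5 × 1.937 = 1589 mol.
N₂ fed = 1589 × 79/21 = 5979 mol.
Fuel reacted = 0.794 × 547 → ξ = 434.3 mol.
Outlet (n = n₀ + ν ξ):
  CH₃OH: 547 − 1(434.3) = 112.7
  O₂: 1589 − 1.5(434.3) = 937.8
  N₂: 5979 (inert)
  CO₂: 0 + 1(434.3) = 434.3
  H₂O: 0 + 2(434.3) = 868.6
Total out = 8332 mol; y_CO₂ = 434.3 / 8332 = 0.05212.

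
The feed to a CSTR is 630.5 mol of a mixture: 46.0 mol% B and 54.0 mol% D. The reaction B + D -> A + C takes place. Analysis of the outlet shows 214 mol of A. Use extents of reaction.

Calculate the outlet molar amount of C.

214 mol

For A: n = n₀ + 1ξ → 214 = 0 + 1ξ, giving ξ = 214 mol.
Outlet amounts (n = n₀ + ν ξ):
  B: 290 − 1(214) = 76.03
  D: 340.5 − 1(214) = 126.5
  A: 0 + 1(214) = 214
  C: 0 + 1(214) = 214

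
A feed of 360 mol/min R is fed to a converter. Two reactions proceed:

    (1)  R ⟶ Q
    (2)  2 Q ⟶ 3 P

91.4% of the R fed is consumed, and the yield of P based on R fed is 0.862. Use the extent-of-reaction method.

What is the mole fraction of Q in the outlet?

0.264

Conversion of R: R consumed = 1ξ₁ = 0.914 × 360 → ξ₁ = 329 mol/min.
Yield of P: 3ξ₂ / 360 = 0.862 → ξ₂ = 103.4 mol/min.
Outlet amounts (n = n₀ + Σ ν·ξ):
  R: 360 − 1(329) = 30.96
  Q: 0 + 1(329) − 2(103.4) = 122.2
  P: 0 + 3(103.4) = 310.3
Total out = 463.4 mol/min; y_Q = 122.2 / 463.4 = 0.2636.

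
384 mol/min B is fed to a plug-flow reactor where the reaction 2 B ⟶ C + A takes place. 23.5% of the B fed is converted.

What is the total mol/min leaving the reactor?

384 mol/min

B reacted = 0.235 × 384 = 90.24 mol/min; ν_B = −2, so ξ = 90.24/2 = 45.12 mol/min.
Outlet amounts (n = n₀ + ν ξ):
  B: 384 − 2(45.12) = 293.8
  C: 0 + 1(45.12) = 45.12
  A: 0 + 1(45.12) = 45.12
Total out = 293.8 + 45.12 + 45.12 = 384 mol/min.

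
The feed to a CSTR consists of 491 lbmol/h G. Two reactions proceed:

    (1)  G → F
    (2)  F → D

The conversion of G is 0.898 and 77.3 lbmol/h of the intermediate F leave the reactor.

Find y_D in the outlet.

Conversion of G: G consumed = 1ξ₁ = 0.898 × 491 → ξ₁ = 440.9 lbmol/h.
F balance: n_F = 0 + 1ξ₁ − 1ξ₂ = 77.3 → ξ₂ = (1·440.9 − 77.3)/1 = 363.6 lbmol/h.
Outlet amounts (n = n₀ + Σ ν·ξ):
  G: 491 − 1(440.9) = 50.08
  F: 0 + 1(440.9) − 1(363.6) = 77.3
  D: 0 + 1(363.6) = 363.6
Total out = 491 lbmol/h; y_D = 363.6 / 491 = 0.7406.

0.741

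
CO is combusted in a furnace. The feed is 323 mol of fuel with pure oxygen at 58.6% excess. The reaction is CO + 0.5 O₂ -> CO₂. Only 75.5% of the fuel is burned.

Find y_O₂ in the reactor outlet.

Stoichiometric O₂ = 0.5 × 323 = 161.5 mol; O₂ fed = 161.5 × 1.586 = 256.1 mol.
Fuel reacted = 0.755 × 323 → ξ = 243.9 mol.
Outlet (n = n₀ + ν ξ):
  CO: 323 − 1(243.9) = 79.13
  O₂: 256.1 − 0.5(243.9) = 134.2
  CO₂: 0 + 1(243.9) = 243.9
Total out = 457.2 mol; y_O₂ = 134.2 / 457.2 = 0.2935.

0.294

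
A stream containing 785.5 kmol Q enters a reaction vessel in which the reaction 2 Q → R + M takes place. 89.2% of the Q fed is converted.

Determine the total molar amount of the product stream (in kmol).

786 kmol

Q reacted = 0.892 × 785.5 = 700.7 kmol; ν_Q = −2, so ξ = 700.7/2 = 350.3 kmol.
Outlet amounts (n = n₀ + ν ξ):
  Q: 785.5 − 2(350.3) = 84.83
  R: 0 + 1(350.3) = 350.3
  M: 0 + 1(350.3) = 350.3
Total out = 84.83 + 350.3 + 350.3 = 785.5 kmol.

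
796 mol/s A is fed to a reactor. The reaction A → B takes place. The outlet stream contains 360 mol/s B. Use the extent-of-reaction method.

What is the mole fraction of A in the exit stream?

For B: n = n₀ + 1ξ → 360 = 0 + 1ξ, giving ξ = 360 mol/s.
Outlet amounts (n = n₀ + ν ξ):
  A: 796 − 1(360) = 436
  B: 0 + 1(360) = 360
Total out = 796 mol/s; y_A = 436 / 796 = 0.5477.

0.548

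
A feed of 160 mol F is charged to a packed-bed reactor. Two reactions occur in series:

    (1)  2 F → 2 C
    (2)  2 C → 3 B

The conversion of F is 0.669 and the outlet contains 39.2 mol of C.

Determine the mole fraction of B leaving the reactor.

0.525

Conversion of F: F consumed = 2ξ₁ = 0.669 × 160 → ξ₁ = 53.52 mol.
C balance: n_C = 0 + 2ξ₁ − 2ξ₂ = 39.2 → ξ₂ = (2·53.52 − 39.2)/2 = 33.92 mol.
Outlet amounts (n = n₀ + Σ ν·ξ):
  F: 160 − 2(53.52) = 52.96
  C: 0 + 2(53.52) − 2(33.92) = 39.2
  B: 0 + 3(33.92) = 101.8
Total out = 193.9 mol; y_B = 101.8 / 193.9 = 0.5248.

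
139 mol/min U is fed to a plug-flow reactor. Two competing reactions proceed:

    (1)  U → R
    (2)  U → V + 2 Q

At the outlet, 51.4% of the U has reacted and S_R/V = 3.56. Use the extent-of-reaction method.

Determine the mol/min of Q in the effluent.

Conversion of U: U consumed = 0.514 × 139 = 71.45 mol/min = 1ξ₁ + 1ξ₂.
Selectivity: 1ξ₁ / (1ξ₂) = 3.56 → ξ₁ = 3.56 ξ₂.
Substitute: (1·3.56 + 1) ξ₂ = 71.45 → ξ₂ = 15.67 mol/min, ξ₁ = 55.78 mol/min.
Outlet amounts (n = n₀ + Σ ν·ξ):
  U: 139 − 1(55.78) − 1(15.67) = 67.55
  R: 0 + 1(55.78) = 55.78
  V: 0 + 1(15.67) = 15.67
  Q: 0 + 2(15.67) = 31.34

31.3 mol/min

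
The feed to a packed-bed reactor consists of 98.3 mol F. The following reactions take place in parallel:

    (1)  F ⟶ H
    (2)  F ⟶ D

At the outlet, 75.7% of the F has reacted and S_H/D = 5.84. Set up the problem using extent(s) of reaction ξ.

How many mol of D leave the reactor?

10.9 mol

Conversion of F: F consumed = 0.757 × 98.3 = 74.41 mol = 1ξ₁ + 1ξ₂.
Selectivity: 1ξ₁ / (1ξ₂) = 5.84 → ξ₁ = 5.84 ξ₂.
Substitute: (1·5.84 + 1) ξ₂ = 74.41 → ξ₂ = 10.88 mol, ξ₁ = 63.53 mol.
Outlet amounts (n = n₀ + Σ ν·ξ):
  F: 98.3 − 1(63.53) − 1(10.88) = 23.89
  H: 0 + 1(63.53) = 63.53
  D: 0 + 1(10.88) = 10.88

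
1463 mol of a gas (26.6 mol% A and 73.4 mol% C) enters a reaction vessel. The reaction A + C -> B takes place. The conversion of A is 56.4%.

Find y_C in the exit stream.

A reacted = 0.564 × 389.2 = 219.5 mol; ν_A = −1, so ξ = 219.5/1 = 219.5 mol.
Outlet amounts (n = n₀ + ν ξ):
  A: 389.2 − 1(219.5) = 169.7
  C: 1074 − 1(219.5) = 854.4
  B: 0 + 1(219.5) = 219.5
Total out = 1244 mol; y_C = 854.4 / 1244 = 0.687.

0.687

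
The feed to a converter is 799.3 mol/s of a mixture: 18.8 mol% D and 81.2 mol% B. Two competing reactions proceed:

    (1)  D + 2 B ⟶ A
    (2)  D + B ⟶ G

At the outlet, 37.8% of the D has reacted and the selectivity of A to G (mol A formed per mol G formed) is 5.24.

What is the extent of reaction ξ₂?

Conversion of D: D consumed = 0.378 × 150.3 = 56.8 mol/s = 1ξ₁ + 1ξ₂.
Selectivity: 1ξ₁ / (1ξ₂) = 5.24 → ξ₁ = 5.24 ξ₂.
Substitute: (1·5.24 + 1) ξ₂ = 56.8 → ξ₂ = 9.103 mol/s, ξ₁ = 47.7 mol/s.
Outlet amounts (n = n₀ + Σ ν·ξ):
  D: 150.3 − 1(47.7) − 1(9.103) = 93.47
  B: 649 − 2(47.7) − 1(9.103) = 544.5
  A: 0 + 1(47.7) = 47.7
  G: 0 + 1(9.103) = 9.103

ξ₂ = 9.1 mol/s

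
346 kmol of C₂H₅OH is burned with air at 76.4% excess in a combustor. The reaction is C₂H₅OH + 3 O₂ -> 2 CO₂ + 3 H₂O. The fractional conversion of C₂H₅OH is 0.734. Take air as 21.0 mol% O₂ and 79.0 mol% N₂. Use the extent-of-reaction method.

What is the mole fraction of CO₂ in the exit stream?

Stoichiometric O₂ = 3 × 346 = 1038 kmol; O₂ fed = 1038 × 1.764 = 1831 kmol.
N₂ fed = 1831 × 79/21 = 6888 kmol.
Fuel reacted = 0.734 × 346 → ξ = 254 kmol.
Outlet (n = n₀ + ν ξ):
  C₂H₅OH: 346 − 1(254) = 92.04
  O₂: 1831 − 3(254) = 1069
  N₂: 6888 (inert)
  CO₂: 0 + 2(254) = 507.9
  H₂O: 0 + 3(254) = 761.9
Total out = 9319 kmol; y_CO₂ = 507.9 / 9319 = 0.0545.

0.0545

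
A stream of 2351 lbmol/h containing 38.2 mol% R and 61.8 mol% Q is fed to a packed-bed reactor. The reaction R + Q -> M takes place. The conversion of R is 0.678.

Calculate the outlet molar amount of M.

609 lbmol/h

R reacted = 0.678 × 898.1 = 608.9 lbmol/h; ν_R = −1, so ξ = 608.9/1 = 608.9 lbmol/h.
Outlet amounts (n = n₀ + ν ξ):
  R: 898.1 − 1(608.9) = 289.2
  Q: 1453 − 1(608.9) = 844
  M: 0 + 1(608.9) = 608.9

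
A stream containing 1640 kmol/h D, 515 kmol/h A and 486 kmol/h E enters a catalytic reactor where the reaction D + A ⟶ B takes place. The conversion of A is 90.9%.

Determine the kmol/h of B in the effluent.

A reacted = 0.909 × 515 = 468.1 kmol/h; ν_A = −1, so ξ = 468.1/1 = 468.1 kmol/h.
Outlet amounts (n = n₀ + ν ξ):
  D: 1640 − 1(468.1) = 1172
  A: 515 − 1(468.1) = 46.87
  B: 0 + 1(468.1) = 468.1
  E: 486 (inert)

468 kmol/h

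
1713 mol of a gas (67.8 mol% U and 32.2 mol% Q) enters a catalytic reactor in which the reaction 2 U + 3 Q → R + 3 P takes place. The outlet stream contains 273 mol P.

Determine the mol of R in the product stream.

91 mol

For P: n = n₀ + 3ξ → 273 = 0 + 3ξ, giving ξ = 91 mol.
Outlet amounts (n = n₀ + ν ξ):
  U: 1161 − 2(91) = 979.4
  Q: 551.6 − 3(91) = 278.6
  R: 0 + 1(91) = 91
  P: 0 + 3(91) = 273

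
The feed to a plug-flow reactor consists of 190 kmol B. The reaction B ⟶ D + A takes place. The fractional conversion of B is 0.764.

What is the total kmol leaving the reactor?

335 kmol

B reacted = 0.764 × 190 = 145.2 kmol; ν_B = −1, so ξ = 145.2/1 = 145.2 kmol.
Outlet amounts (n = n₀ + ν ξ):
  B: 190 − 1(145.2) = 44.84
  D: 0 + 1(145.2) = 145.2
  A: 0 + 1(145.2) = 145.2
Total out = 44.84 + 145.2 + 145.2 = 335.2 kmol.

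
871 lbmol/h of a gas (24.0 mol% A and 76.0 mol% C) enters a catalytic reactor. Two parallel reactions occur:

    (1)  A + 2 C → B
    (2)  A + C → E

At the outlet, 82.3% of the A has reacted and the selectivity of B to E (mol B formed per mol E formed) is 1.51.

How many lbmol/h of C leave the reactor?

Conversion of A: A consumed = 0.823 × 209 = 172 lbmol/h = 1ξ₁ + 1ξ₂.
Selectivity: 1ξ₁ / (1ξ₂) = 1.51 → ξ₁ = 1.51 ξ₂.
Substitute: (1·1.51 + 1) ξ₂ = 172 → ξ₂ = 68.54 lbmol/h, ξ₁ = 103.5 lbmol/h.
Outlet amounts (n = n₀ + Σ ν·ξ):
  A: 209 − 1(103.5) − 1(68.54) = 37
  C: 662 − 2(103.5) − 1(68.54) = 386.4
  B: 0 + 1(103.5) = 103.5
  E: 0 + 1(68.54) = 68.54

386 lbmol/h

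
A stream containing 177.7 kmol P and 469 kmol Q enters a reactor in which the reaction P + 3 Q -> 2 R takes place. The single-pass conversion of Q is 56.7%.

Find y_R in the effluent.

0.378

Q reacted = 0.567 × 469 = 265.9 kmol; ν_Q = −3, so ξ = 265.9/3 = 88.64 kmol.
Outlet amounts (n = n₀ + ν ξ):
  P: 177.7 − 1(88.64) = 89.06
  Q: 469 − 3(88.64) = 203.1
  R: 0 + 2(88.64) = 177.3
Total out = 469.4 kmol; y_R = 177.3 / 469.4 = 0.3777.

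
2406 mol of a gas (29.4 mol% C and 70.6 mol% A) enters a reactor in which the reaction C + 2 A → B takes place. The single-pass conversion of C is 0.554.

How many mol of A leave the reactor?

C reacted = 0.554 × 707.4 = 391.9 mol; ν_C = −1, so ξ = 391.9/1 = 391.9 mol.
Outlet amounts (n = n₀ + ν ξ):
  C: 707.4 − 1(391.9) = 315.5
  A: 1699 − 2(391.9) = 914.9
  B: 0 + 1(391.9) = 391.9

915 mol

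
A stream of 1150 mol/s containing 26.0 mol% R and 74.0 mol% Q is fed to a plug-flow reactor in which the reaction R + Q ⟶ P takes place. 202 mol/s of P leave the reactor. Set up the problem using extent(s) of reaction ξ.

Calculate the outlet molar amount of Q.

For P: n = n₀ + 1ξ → 202 = 0 + 1ξ, giving ξ = 202 mol/s.
Outlet amounts (n = n₀ + ν ξ):
  R: 299 − 1(202) = 97
  Q: 851 − 1(202) = 649
  P: 0 + 1(202) = 202

649 mol/s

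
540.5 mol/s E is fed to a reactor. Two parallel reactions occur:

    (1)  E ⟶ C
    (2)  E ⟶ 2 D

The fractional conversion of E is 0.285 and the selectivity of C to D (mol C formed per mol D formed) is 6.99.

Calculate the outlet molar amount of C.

144 mol/s

Conversion of E: E consumed = 0.285 × 540.5 = 154 mol/s = 1ξ₁ + 1ξ₂.
Selectivity: 1ξ₁ / (2ξ₂) = 6.99 → ξ₁ = 13.98 ξ₂.
Substitute: (1·13.98 + 1) ξ₂ = 154 → ξ₂ = 10.28 mol/s, ξ₁ = 143.8 mol/s.
Outlet amounts (n = n₀ + Σ ν·ξ):
  E: 540.5 − 1(143.8) − 1(10.28) = 386.5
  C: 0 + 1(143.8) = 143.8
  D: 0 + 2(10.28) = 20.57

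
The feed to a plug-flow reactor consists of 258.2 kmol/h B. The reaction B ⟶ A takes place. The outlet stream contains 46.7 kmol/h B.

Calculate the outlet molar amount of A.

212 kmol/h

For B: n = n₀ − 1ξ → 46.7 = 258.2 − 1ξ, giving ξ = 211.5 kmol/h.
Outlet amounts (n = n₀ + ν ξ):
  B: 258.2 − 1(211.5) = 46.7
  A: 0 + 1(211.5) = 211.5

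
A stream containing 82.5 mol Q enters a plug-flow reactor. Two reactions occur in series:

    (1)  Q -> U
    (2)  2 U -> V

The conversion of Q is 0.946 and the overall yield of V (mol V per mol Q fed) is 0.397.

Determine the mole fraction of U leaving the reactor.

0.252

Conversion of Q: Q consumed = 1ξ₁ = 0.946 × 82.5 → ξ₁ = 78.05 mol.
Yield of V: 1ξ₂ / 82.5 = 0.397 → ξ₂ = 32.75 mol.
Outlet amounts (n = n₀ + Σ ν·ξ):
  Q: 82.5 − 1(78.05) = 4.455
  U: 0 + 1(78.05) − 2(32.75) = 12.54
  V: 0 + 1(32.75) = 32.75
Total out = 49.75 mol; y_U = 12.54 / 49.75 = 0.2521.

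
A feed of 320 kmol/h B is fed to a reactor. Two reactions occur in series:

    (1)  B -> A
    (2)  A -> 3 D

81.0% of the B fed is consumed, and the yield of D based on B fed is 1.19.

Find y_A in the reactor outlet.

0.23

Conversion of B: B consumed = 1ξ₁ = 0.81 × 320 → ξ₁ = 259.2 kmol/h.
Yield of D: 3ξ₂ / 320 = 1.19 → ξ₂ = 126.9 kmol/h.
Outlet amounts (n = n₀ + Σ ν·ξ):
  B: 320 − 1(259.2) = 60.8
  A: 0 + 1(259.2) − 1(126.9) = 132.3
  D: 0 + 3(126.9) = 380.8
Total out = 573.9 kmol/h; y_A = 132.3 / 573.9 = 0.2305.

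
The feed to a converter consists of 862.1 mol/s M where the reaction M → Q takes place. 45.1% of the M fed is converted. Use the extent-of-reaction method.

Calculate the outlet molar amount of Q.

M reacted = 0.451 × 862.1 = 388.8 mol/s; ν_M = −1, so ξ = 388.8/1 = 388.8 mol/s.
Outlet amounts (n = n₀ + ν ξ):
  M: 862.1 − 1(388.8) = 473.3
  Q: 0 + 1(388.8) = 388.8

389 mol/s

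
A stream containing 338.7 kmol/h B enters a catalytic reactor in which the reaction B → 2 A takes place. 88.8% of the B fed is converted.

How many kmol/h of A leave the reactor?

602 kmol/h

B reacted = 0.888 × 338.7 = 300.8 kmol/h; ν_B = −1, so ξ = 300.8/1 = 300.8 kmol/h.
Outlet amounts (n = n₀ + ν ξ):
  B: 338.7 − 1(300.8) = 37.93
  A: 0 + 2(300.8) = 601.5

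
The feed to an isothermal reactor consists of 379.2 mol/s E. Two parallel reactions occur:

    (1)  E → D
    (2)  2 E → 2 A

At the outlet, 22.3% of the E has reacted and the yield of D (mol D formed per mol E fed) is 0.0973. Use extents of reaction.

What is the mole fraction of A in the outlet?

0.126

Yield of D: 1ξ₁ / 379.2 = 0.0973 → ξ₁ = 36.9 mol/s.
Conversion of E: 1ξ₁ + 2ξ₂ = 0.223 × 379.2 = 84.56 → ξ₂ = 23.83 mol/s.
Outlet amounts (n = n₀ + Σ ν·ξ):
  E: 379.2 − 1(36.9) − 2(23.83) = 294.6
  D: 0 + 1(36.9) = 36.9
  A: 0 + 2(23.83) = 47.67
Total out = 379.2 mol/s; y_A = 47.67 / 379.2 = 0.1257.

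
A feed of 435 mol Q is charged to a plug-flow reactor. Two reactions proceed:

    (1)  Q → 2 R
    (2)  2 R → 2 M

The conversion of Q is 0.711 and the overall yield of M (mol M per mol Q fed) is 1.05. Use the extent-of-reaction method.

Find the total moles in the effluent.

744 mol

Conversion of Q: Q consumed = 1ξ₁ = 0.711 × 435 → ξ₁ = 309.3 mol.
Yield of M: 2ξ₂ / 435 = 1.05 → ξ₂ = 228.4 mol.
Outlet amounts (n = n₀ + Σ ν·ξ):
  Q: 435 − 1(309.3) = 125.7
  R: 0 + 2(309.3) − 2(228.4) = 161.8
  M: 0 + 2(228.4) = 456.8
Total out = 125.7 + 161.8 + 456.8 = 744.3 mol.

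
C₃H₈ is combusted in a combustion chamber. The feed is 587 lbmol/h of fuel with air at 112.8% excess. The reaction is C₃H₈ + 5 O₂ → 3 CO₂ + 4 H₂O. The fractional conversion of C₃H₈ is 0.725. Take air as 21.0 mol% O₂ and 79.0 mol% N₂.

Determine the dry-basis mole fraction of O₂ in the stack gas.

0.142

Stoichiometric O₂ = 5 × 587 = 2935 lbmol/h; O₂ fed = 2935 × 2.128 = 6246 lbmol/h.
N₂ fed = 6246 × 79/21 = 23500 lbmol/h.
Fuel reacted = 0.725 × 587 → ξ = 425.6 lbmol/h.
Outlet (n = n₀ + ν ξ):
  C₃H₈: 587 − 1(425.6) = 161.4
  O₂: 6246 − 5(425.6) = 4118
  N₂: 23500 (inert)
  CO₂: 0 + 3(425.6) = 1277
  H₂O: 0 + 4(425.6) = 1702
Dry total = 29050 lbmol/h; y_O₂ (dry) = 4118 / 29050 = 0.1417.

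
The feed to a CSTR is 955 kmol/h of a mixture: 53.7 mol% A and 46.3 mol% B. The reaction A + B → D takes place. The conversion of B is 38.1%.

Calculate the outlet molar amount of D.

168 kmol/h

B reacted = 0.381 × 442.2 = 168.5 kmol/h; ν_B = −1, so ξ = 168.5/1 = 168.5 kmol/h.
Outlet amounts (n = n₀ + ν ξ):
  A: 512.8 − 1(168.5) = 344.4
  B: 442.2 − 1(168.5) = 273.7
  D: 0 + 1(168.5) = 168.5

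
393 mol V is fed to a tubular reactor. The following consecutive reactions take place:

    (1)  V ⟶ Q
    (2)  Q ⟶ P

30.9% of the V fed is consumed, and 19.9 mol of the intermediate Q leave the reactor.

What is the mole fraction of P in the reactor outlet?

Conversion of V: V consumed = 1ξ₁ = 0.309 × 393 → ξ₁ = 121.4 mol.
Q balance: n_Q = 0 + 1ξ₁ − 1ξ₂ = 19.9 → ξ₂ = (1·121.4 − 19.9)/1 = 101.5 mol.
Outlet amounts (n = n₀ + Σ ν·ξ):
  V: 393 − 1(121.4) = 271.6
  Q: 0 + 1(121.4) − 1(101.5) = 19.9
  P: 0 + 1(101.5) = 101.5
Total out = 393 mol; y_P = 101.5 / 393 = 0.2584.

0.258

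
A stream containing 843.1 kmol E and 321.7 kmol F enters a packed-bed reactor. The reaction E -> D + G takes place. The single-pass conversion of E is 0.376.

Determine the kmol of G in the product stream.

317 kmol

E reacted = 0.376 × 843.1 = 317 kmol; ν_E = −1, so ξ = 317/1 = 317 kmol.
Outlet amounts (n = n₀ + ν ξ):
  E: 843.1 − 1(317) = 526.1
  D: 0 + 1(317) = 317
  G: 0 + 1(317) = 317
  F: 321.7 (inert)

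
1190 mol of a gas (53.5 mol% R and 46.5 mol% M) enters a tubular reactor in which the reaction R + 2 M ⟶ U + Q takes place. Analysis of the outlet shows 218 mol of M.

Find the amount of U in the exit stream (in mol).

For M: n = n₀ − 2ξ → 218 = 553.4 − 2ξ, giving ξ = 167.7 mol.
Outlet amounts (n = n₀ + ν ξ):
  R: 636.6 − 1(167.7) = 469
  M: 553.4 − 2(167.7) = 218
  U: 0 + 1(167.7) = 167.7
  Q: 0 + 1(167.7) = 167.7

168 mol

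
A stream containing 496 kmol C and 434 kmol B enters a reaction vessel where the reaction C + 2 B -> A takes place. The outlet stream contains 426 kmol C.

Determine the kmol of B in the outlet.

294 kmol

For C: n = n₀ − 1ξ → 426 = 496 − 1ξ, giving ξ = 70 kmol.
Outlet amounts (n = n₀ + ν ξ):
  C: 496 − 1(70) = 426
  B: 434 − 2(70) = 294
  A: 0 + 1(70) = 70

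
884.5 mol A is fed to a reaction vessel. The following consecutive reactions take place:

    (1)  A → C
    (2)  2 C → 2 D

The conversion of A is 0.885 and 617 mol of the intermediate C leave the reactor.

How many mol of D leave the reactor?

Conversion of A: A consumed = 1ξ₁ = 0.885 × 884.5 → ξ₁ = 782.8 mol.
C balance: n_C = 0 + 1ξ₁ − 2ξ₂ = 617 → ξ₂ = (1·782.8 − 617)/2 = 82.89 mol.
Outlet amounts (n = n₀ + Σ ν·ξ):
  A: 884.5 − 1(782.8) = 101.7
  C: 0 + 1(782.8) − 2(82.89) = 617
  D: 0 + 2(82.89) = 165.8

166 mol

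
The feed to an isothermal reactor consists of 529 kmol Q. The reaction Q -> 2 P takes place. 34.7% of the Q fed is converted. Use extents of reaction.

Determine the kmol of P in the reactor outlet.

Q reacted = 0.347 × 529 = 183.6 kmol; ν_Q = −1, so ξ = 183.6/1 = 183.6 kmol.
Outlet amounts (n = n₀ + ν ξ):
  Q: 529 − 1(183.6) = 345.4
  P: 0 + 2(183.6) = 367.1

367 kmol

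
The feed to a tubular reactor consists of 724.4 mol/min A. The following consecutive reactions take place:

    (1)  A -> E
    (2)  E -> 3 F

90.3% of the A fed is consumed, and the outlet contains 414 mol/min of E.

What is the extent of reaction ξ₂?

ξ₂ = 240 mol/min

Conversion of A: A consumed = 1ξ₁ = 0.903 × 724.4 → ξ₁ = 654.1 mol/min.
E balance: n_E = 0 + 1ξ₁ − 1ξ₂ = 414 → ξ₂ = (1·654.1 − 414)/1 = 240.1 mol/min.
Outlet amounts (n = n₀ + Σ ν·ξ):
  A: 724.4 − 1(654.1) = 70.27
  E: 0 + 1(654.1) − 1(240.1) = 414
  F: 0 + 3(240.1) = 720.4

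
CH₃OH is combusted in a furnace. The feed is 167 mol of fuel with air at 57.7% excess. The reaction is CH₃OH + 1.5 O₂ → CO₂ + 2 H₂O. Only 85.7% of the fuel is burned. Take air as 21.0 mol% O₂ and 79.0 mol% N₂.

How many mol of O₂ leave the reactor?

Stoichiometric O₂ = 1.5 × 167 = 250.5 mol; O₂ fed = 250.5 × 1.577 = 395 mol.
N₂ fed = 395 × 79/21 = 1486 mol.
Fuel reacted = 0.857 × 167 → ξ = 143.1 mol.
Outlet (n = n₀ + ν ξ):
  CH₃OH: 167 − 1(143.1) = 23.88
  O₂: 395 − 1.5(143.1) = 180.4
  N₂: 1486 (inert)
  CO₂: 0 + 1(143.1) = 143.1
  H₂O: 0 + 2(143.1) = 286.2

180 mol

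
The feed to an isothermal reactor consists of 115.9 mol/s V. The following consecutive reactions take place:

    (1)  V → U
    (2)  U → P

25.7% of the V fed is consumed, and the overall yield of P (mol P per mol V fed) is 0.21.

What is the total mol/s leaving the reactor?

Conversion of V: V consumed = 1ξ₁ = 0.257 × 115.9 → ξ₁ = 29.79 mol/s.
Yield of P: 1ξ₂ / 115.9 = 0.21 → ξ₂ = 24.34 mol/s.
Outlet amounts (n = n₀ + Σ ν·ξ):
  V: 115.9 − 1(29.79) = 86.11
  U: 0 + 1(29.79) − 1(24.34) = 5.447
  P: 0 + 1(24.34) = 24.34
Total out = 86.11 + 5.447 + 24.34 = 115.9 mol/s.

116 mol/s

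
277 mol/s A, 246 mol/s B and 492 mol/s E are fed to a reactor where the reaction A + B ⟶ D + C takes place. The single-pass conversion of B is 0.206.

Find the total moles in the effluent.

B reacted = 0.206 × 246 = 50.68 mol/s; ν_B = −1, so ξ = 50.68/1 = 50.68 mol/s.
Outlet amounts (n = n₀ + ν ξ):
  A: 277 − 1(50.68) = 226.3
  B: 246 − 1(50.68) = 195.3
  D: 0 + 1(50.68) = 50.68
  C: 0 + 1(50.68) = 50.68
  E: 492 (inert)
Total out = 226.3 + 195.3 + 50.68 + 50.68 + 492 = 1015 mol/s.

1020 mol/s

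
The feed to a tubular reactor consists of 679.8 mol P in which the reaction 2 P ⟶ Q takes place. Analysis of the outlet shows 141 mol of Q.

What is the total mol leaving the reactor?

539 mol

For Q: n = n₀ + 1ξ → 141 = 0 + 1ξ, giving ξ = 141 mol.
Outlet amounts (n = n₀ + ν ξ):
  P: 679.8 − 2(141) = 397.8
  Q: 0 + 1(141) = 141
Total out = 397.8 + 141 = 538.8 mol.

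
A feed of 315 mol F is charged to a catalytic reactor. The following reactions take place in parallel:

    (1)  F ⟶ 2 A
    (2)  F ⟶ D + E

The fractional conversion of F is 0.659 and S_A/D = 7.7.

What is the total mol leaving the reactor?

Conversion of F: F consumed = 0.659 × 315 = 207.6 mol = 1ξ₁ + 1ξ₂.
Selectivity: 2ξ₁ / (1ξ₂) = 7.7 → ξ₁ = 3.85 ξ₂.
Substitute: (1·3.85 + 1) ξ₂ = 207.6 → ξ₂ = 42.8 mol, ξ₁ = 164.8 mol.
Outlet amounts (n = n₀ + Σ ν·ξ):
  F: 315 − 1(164.8) − 1(42.8) = 107.4
  A: 0 + 2(164.8) = 329.6
  D: 0 + 1(42.8) = 42.8
  E: 0 + 1(42.8) = 42.8
Total out = 107.4 + 329.6 + 42.8 + 42.8 = 522.6 mol.

523 mol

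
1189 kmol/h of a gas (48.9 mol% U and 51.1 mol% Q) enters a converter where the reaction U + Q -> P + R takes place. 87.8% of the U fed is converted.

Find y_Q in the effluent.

0.0817

U reacted = 0.878 × 581.4 = 510.5 kmol/h; ν_U = −1, so ξ = 510.5/1 = 510.5 kmol/h.
Outlet amounts (n = n₀ + ν ξ):
  U: 581.4 − 1(510.5) = 70.93
  Q: 607.6 − 1(510.5) = 97.09
  P: 0 + 1(510.5) = 510.5
  R: 0 + 1(510.5) = 510.5
Total out = 1189 kmol/h; y_Q = 97.09 / 1189 = 0.08166.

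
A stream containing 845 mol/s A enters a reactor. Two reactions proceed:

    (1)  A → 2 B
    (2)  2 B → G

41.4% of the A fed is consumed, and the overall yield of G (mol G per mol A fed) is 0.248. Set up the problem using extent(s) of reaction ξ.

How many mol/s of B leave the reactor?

Conversion of A: A consumed = 1ξ₁ = 0.414 × 845 → ξ₁ = 349.8 mol/s.
Yield of G: 1ξ₂ / 845 = 0.248 → ξ₂ = 209.6 mol/s.
Outlet amounts (n = n₀ + Σ ν·ξ):
  A: 845 − 1(349.8) = 495.2
  B: 0 + 2(349.8) − 2(209.6) = 280.5
  G: 0 + 1(209.6) = 209.6

281 mol/s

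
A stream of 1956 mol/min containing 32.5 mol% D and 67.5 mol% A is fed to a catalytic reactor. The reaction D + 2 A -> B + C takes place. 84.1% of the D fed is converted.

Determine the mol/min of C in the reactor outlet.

535 mol/min

D reacted = 0.841 × 635.7 = 534.6 mol/min; ν_D = −1, so ξ = 534.6/1 = 534.6 mol/min.
Outlet amounts (n = n₀ + ν ξ):
  D: 635.7 − 1(534.6) = 101.1
  A: 1320 − 2(534.6) = 251.1
  B: 0 + 1(534.6) = 534.6
  C: 0 + 1(534.6) = 534.6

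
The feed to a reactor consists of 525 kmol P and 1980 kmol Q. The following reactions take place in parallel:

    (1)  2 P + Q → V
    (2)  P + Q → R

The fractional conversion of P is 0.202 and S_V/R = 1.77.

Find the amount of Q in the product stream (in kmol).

Conversion of P: P consumed = 0.202 × 525 = 106.1 kmol = 2ξ₁ + 1ξ₂.
Selectivity: 1ξ₁ / (1ξ₂) = 1.77 → ξ₁ = 1.77 ξ₂.
Substitute: (2·1.77 + 1) ξ₂ = 106.1 → ξ₂ = 23.36 kmol, ξ₁ = 41.35 kmol.
Outlet amounts (n = n₀ + Σ ν·ξ):
  P: 525 − 2(41.35) − 1(23.36) = 418.9
  Q: 1980 − 1(41.35) − 1(23.36) = 1915
  V: 0 + 1(41.35) = 41.35
  R: 0 + 1(23.36) = 23.36

1920 kmol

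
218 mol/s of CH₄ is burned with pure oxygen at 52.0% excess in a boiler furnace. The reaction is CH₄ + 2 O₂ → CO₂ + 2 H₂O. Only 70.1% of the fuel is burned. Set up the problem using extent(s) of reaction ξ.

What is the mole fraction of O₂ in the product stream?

Stoichiometric O₂ = 2 × 218 = 436 mol/s; O₂ fed = 436 × 1.520 = 662.7 mol/s.
Fuel reacted = 0.701 × 218 → ξ = 152.8 mol/s.
Outlet (n = n₀ + ν ξ):
  CH₄: 218 − 1(152.8) = 65.18
  O₂: 662.7 − 2(152.8) = 357.1
  CO₂: 0 + 1(152.8) = 152.8
  H₂O: 0 + 2(152.8) = 305.6
Total out = 880.7 mol/s; y_O₂ = 357.1 / 880.7 = 0.4054.

0.405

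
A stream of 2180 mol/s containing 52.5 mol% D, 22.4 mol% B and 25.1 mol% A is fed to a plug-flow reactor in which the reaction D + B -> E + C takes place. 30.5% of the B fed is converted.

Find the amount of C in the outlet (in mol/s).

B reacted = 0.305 × 488.3 = 148.9 mol/s; ν_B = −1, so ξ = 148.9/1 = 148.9 mol/s.
Outlet amounts (n = n₀ + ν ξ):
  D: 1144 − 1(148.9) = 995.6
  B: 488.3 − 1(148.9) = 339.4
  E: 0 + 1(148.9) = 148.9
  C: 0 + 1(148.9) = 148.9
  A: 547.2 (inert)

149 mol/s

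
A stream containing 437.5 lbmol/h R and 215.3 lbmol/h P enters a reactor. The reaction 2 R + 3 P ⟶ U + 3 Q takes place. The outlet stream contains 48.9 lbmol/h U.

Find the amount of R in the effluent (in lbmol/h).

For U: n = n₀ + 1ξ → 48.9 = 0 + 1ξ, giving ξ = 48.9 lbmol/h.
Outlet amounts (n = n₀ + ν ξ):
  R: 437.5 − 2(48.9) = 339.7
  P: 215.3 − 3(48.9) = 68.6
  U: 0 + 1(48.9) = 48.9
  Q: 0 + 3(48.9) = 146.7

340 lbmol/h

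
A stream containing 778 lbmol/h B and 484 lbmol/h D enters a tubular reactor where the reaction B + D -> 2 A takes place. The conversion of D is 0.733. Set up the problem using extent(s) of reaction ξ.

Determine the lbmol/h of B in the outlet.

423 lbmol/h

D reacted = 0.733 × 484 = 354.8 lbmol/h; ν_D = −1, so ξ = 354.8/1 = 354.8 lbmol/h.
Outlet amounts (n = n₀ + ν ξ):
  B: 778 − 1(354.8) = 423.2
  D: 484 − 1(354.8) = 129.2
  A: 0 + 2(354.8) = 709.5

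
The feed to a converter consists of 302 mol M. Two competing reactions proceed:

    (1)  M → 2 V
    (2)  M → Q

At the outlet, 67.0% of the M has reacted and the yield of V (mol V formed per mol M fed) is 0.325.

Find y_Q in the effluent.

Yield of V: 2ξ₁ / 302 = 0.325 → ξ₁ = 49.08 mol.
Conversion of M: 1ξ₁ + 1ξ₂ = 0.67 × 302 = 202.3 → ξ₂ = 153.3 mol.
Outlet amounts (n = n₀ + Σ ν·ξ):
  M: 302 − 1(49.08) − 1(153.3) = 99.66
  V: 0 + 2(49.08) = 98.15
  Q: 0 + 1(153.3) = 153.3
Total out = 351.1 mol; y_Q = 153.3 / 351.1 = 0.4366.

0.437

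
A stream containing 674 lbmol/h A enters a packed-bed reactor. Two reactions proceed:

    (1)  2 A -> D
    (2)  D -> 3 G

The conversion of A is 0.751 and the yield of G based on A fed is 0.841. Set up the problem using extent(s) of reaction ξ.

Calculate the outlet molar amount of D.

64.1 lbmol/h

Conversion of A: A consumed = 2ξ₁ = 0.751 × 674 → ξ₁ = 253.1 lbmol/h.
Yield of G: 3ξ₂ / 674 = 0.841 → ξ₂ = 188.9 lbmol/h.
Outlet amounts (n = n₀ + Σ ν·ξ):
  A: 674 − 2(253.1) = 167.8
  D: 0 + 1(253.1) − 1(188.9) = 64.14
  G: 0 + 3(188.9) = 566.8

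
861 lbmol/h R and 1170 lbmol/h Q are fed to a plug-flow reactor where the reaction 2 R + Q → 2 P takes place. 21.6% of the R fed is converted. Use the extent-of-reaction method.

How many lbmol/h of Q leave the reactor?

1080 lbmol/h

R reacted = 0.216 × 861 = 186 lbmol/h; ν_R = −2, so ξ = 186/2 = 92.99 lbmol/h.
Outlet amounts (n = n₀ + ν ξ):
  R: 861 − 2(92.99) = 675
  Q: 1170 − 1(92.99) = 1077
  P: 0 + 2(92.99) = 186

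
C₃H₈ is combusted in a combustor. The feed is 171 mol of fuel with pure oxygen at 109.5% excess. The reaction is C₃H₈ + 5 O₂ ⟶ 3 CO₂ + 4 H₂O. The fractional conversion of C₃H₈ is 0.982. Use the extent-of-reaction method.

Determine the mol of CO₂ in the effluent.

Stoichiometric O₂ = 5 × 171 = 855 mol; O₂ fed = 855 × 2.095 = 1791 mol.
Fuel reacted = 0.982 × 171 → ξ = 167.9 mol.
Outlet (n = n₀ + ν ξ):
  C₃H₈: 171 − 1(167.9) = 3.078
  O₂: 1791 − 5(167.9) = 951.6
  CO₂: 0 + 3(167.9) = 503.8
  H₂O: 0 + 4(167.9) = 671.7

504 mol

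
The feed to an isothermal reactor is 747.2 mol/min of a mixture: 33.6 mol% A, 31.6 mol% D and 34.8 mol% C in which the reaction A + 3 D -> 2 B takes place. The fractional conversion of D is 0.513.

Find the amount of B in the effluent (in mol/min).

80.8 mol/min

D reacted = 0.513 × 236.1 = 121.1 mol/min; ν_D = −3, so ξ = 121.1/3 = 40.38 mol/min.
Outlet amounts (n = n₀ + ν ξ):
  A: 251.1 − 1(40.38) = 210.7
  D: 236.1 − 3(40.38) = 115
  B: 0 + 2(40.38) = 80.75
  C: 260 (inert)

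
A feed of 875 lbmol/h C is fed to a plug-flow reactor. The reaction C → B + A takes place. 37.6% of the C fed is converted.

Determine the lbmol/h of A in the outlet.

329 lbmol/h

C reacted = 0.376 × 875 = 329 lbmol/h; ν_C = −1, so ξ = 329/1 = 329 lbmol/h.
Outlet amounts (n = n₀ + ν ξ):
  C: 875 − 1(329) = 546
  B: 0 + 1(329) = 329
  A: 0 + 1(329) = 329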